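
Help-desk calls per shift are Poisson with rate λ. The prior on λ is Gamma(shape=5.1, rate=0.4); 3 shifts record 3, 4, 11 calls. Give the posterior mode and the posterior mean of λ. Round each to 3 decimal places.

MAP = 6.500, posterior mean = 6.794

Σ counts = 18. Posterior: Gamma(shape = 5.1+18 = 23.1, rate = 0.4+3 = 3.4).
Mode = (α−1)/β = 22.1/3.4 = 6.500.
Mean = α/β = 23.1/3.4 = 6.794.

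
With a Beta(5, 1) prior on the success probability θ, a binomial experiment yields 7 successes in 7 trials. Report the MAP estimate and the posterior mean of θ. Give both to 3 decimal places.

Posterior: Beta(5+7, 1+0) = Beta(12, 1).
Since β = 1 ≤ 1 and α > 1, the Beta density is monotone increasing on [0,1]; the mode is at 1.
Mean = 12/(12+1) = 0.923.

θ_MAP = 1.000, E[θ|data] = 0.923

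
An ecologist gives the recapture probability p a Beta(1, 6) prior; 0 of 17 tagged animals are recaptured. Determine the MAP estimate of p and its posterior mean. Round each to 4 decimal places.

p_MAP = 0.0000, E[p|data] = 0.0417

Posterior: Beta(1+0, 6+17) = Beta(1, 23).
Since α = 1 ≤ 1 and β > 1, the Beta density is monotone decreasing on [0,1]; the mode is at 0.
Mean = 1/(1+23) = 0.0417.
Mean > mode: the posterior has a right tail.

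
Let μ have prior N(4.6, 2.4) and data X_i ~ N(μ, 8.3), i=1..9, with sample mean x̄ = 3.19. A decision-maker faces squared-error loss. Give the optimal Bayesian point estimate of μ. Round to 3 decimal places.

Posterior for μ is Normal. Precision-weighted mean: (1/2.4·4.6 + 9/8.3·3.19) / (1/2.4 + 9/8.3) = 3.581.
A Normal posterior is symmetric, so mode = mean.
Squared-error loss ⇒ the optimal estimator is the posterior mean.

3.581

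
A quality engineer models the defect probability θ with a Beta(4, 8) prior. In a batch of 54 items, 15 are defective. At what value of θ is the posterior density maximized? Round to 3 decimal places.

Posterior: Beta(4+15, 8+39) = Beta(19, 47).
Mode = (19−1)/(19+47−2) = 18/64 = 0.281.
Mean = 19/(19+47) = 19/66 = 0.288.
This is the posterior mode — the MAP estimate.

0.281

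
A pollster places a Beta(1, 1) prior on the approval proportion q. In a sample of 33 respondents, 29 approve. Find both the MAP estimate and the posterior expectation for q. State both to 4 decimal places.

MAP estimate = 0.8788, posterior expectation = 0.8571

Posterior: Beta(1+29, 1+4) = Beta(30, 5).
Mode = (30−1)/(30+5−2) = 29/33 = 0.8788.
With a flat prior the MAP equals the MLE, 29/33.
Mean = 30/(30+5) = 30/35 = 0.8571.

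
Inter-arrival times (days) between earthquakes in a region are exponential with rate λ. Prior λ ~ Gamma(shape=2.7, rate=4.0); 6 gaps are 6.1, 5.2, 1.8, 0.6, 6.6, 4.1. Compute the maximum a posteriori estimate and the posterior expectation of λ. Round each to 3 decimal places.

Σ times = 24.4. Posterior: Gamma(shape = 2.7+6 = 8.7, rate = 4.0+24.4 = 28.4).
Mode = (α−1)/β = 7.7/28.4 = 0.271.
Mean = α/β = 8.7/28.4 = 0.306.
The posterior is right-skewed, so the mean exceeds the mode.

MAP = 0.271, posterior mean = 0.306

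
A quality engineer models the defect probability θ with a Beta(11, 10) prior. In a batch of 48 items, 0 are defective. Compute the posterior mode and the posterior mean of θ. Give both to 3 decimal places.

θ_MAP = 0.149, E[θ|data] = 0.159

Posterior: Beta(11+0, 10+48) = Beta(11, 58).
Mode = (11−1)/(11+58−2) = 10/67 = 0.149.
Mean = 11/(11+58) = 11/69 = 0.159.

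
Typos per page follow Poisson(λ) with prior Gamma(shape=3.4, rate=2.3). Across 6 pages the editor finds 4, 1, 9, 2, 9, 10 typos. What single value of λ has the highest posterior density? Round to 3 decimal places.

4.506

Σ counts = 35. Posterior: Gamma(shape = 3.4+35 = 38.4, rate = 2.3+6 = 8.3).
Mode = (α−1)/β = 37.4/8.3 = 4.506.
Mean = α/β = 38.4/8.3 = 4.627.
This is the posterior mode — the MAP estimate.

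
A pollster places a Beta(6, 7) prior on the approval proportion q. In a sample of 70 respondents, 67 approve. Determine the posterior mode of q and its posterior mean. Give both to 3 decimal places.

q_MAP = 0.889, E[q|data] = 0.880

Posterior: Beta(6+67, 7+3) = Beta(73, 10).
Mode = (73−1)/(73+10−2) = 72/81 = 0.889.
Mean = 73/(73+10) = 73/83 = 0.880.
The posterior is left-skewed, so the mode exceeds the mean.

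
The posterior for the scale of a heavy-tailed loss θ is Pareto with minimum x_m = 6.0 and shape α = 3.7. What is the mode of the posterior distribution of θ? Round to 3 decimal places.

6.000

The Pareto density is strictly decreasing on [x_m, ∞), so the mode is x_m = 6.000.
Mean = α·x_m/(α−1) = 3.7·6.0/2.7 = 8.222.
This is the posterior mode — the MAP estimate.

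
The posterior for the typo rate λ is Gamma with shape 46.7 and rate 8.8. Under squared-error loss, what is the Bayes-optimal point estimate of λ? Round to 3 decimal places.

5.307

Mode = (α−1)/β = 45.7/8.8 = 5.193.
Mean = α/β = 46.7/8.8 = 5.307.
Squared-error loss ⇒ the optimal estimator is the posterior mean.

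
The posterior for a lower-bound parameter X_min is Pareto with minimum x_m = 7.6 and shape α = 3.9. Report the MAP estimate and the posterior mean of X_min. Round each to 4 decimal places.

MAP = 7.6000, posterior mean = 10.2207

The Pareto density is strictly decreasing on [x_m, ∞), so the mode is x_m = 7.6000.
Mean = α·x_m/(α−1) = 3.9·7.6/2.9 = 10.2207.
Mean > mode: the posterior has a right tail.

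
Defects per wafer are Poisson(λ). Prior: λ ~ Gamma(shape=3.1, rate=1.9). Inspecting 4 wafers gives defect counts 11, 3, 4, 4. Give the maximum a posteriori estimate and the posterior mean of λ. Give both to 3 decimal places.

Σ counts = 22. Posterior: Gamma(shape = 3.1+22 = 25.1, rate = 1.9+4 = 5.9).
Mode = (α−1)/β = 24.1/5.9 = 4.085.
Mean = α/β = 25.1/5.9 = 4.254.

λ_MAP = 4.085, E[λ|data] = 4.254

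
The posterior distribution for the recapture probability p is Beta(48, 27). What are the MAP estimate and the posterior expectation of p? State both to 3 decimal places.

Mode = (48−1)/(48+27−2) = 47/73 = 0.644.
Mean = 48/(48+27) = 48/75 = 0.640.

MAP = 0.644, posterior mean = 0.640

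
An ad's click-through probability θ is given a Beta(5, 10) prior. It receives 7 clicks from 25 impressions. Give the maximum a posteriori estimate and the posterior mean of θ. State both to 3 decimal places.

Posterior: Beta(5+7, 10+18) = Beta(12, 28).
Mode = (12−1)/(12+28−2) = 11/38 = 0.289.
Mean = 12/(12+28) = 12/40 = 0.300.

MAP = 0.289, posterior mean = 0.300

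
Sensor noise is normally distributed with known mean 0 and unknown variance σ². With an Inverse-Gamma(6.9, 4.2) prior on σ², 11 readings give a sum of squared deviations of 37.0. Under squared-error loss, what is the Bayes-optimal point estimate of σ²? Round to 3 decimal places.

1.991

Posterior: Inverse-Gamma(shape = 6.9+11/2 = 12.4, scale = 4.2+37.0/2 = 22.7).
Mode = β/(α+1) = 22.7/13.4 = 1.694.
Mean = β/(α−1) = 22.7/11.4 = 1.991.
Squared-error loss ⇒ the optimal estimator is the posterior mean.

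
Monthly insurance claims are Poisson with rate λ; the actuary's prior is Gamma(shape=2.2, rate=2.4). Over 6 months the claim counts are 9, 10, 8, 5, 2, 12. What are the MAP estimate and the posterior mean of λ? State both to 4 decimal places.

Σ counts = 46. Posterior: Gamma(shape = 2.2+46 = 48.2, rate = 2.4+6 = 8.4).
Mode = (α−1)/β = 47.2/8.4 = 5.6190.
Mean = α/β = 48.2/8.4 = 5.7381.
Right-skewed posterior ⇒ mode < mean.

MAP = 5.6190; posterior mean = 5.7381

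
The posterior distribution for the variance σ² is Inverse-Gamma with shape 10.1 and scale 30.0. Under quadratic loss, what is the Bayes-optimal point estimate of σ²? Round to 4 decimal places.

3.2967

Mode = β/(α+1) = 30.0/11.1 = 2.7027.
Mean = β/(α−1) = 30.0/9.1 = 3.2967.
Quadratic loss ⇒ the optimal estimator is the posterior mean.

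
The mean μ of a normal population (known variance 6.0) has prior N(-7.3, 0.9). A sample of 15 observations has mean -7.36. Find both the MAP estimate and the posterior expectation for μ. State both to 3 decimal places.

Posterior for μ is Normal. Precision-weighted mean: (1/0.9·-7.3 + 15/6.0·-7.36) / (1/0.9 + 15/6.0) = -7.342.
A Normal posterior is symmetric, so mode = mean.

MAP estimate = -7.342, posterior expectation = -7.342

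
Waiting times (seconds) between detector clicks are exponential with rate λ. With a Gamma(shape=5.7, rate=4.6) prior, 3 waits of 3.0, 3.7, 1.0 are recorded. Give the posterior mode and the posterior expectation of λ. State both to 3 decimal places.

Σ times = 7.7. Posterior: Gamma(shape = 5.7+3 = 8.7, rate = 4.6+7.7 = 12.3).
Mode = (α−1)/β = 7.7/12.3 = 0.626.
Mean = α/β = 8.7/12.3 = 0.707.
Right-skewed posterior ⇒ mode < mean.

MAP = 0.626, posterior mean = 0.707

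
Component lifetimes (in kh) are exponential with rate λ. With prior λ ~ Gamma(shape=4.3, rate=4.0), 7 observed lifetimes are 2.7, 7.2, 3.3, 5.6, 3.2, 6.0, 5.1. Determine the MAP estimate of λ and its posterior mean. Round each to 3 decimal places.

MAP = 0.278, posterior mean = 0.305

Σ times = 33.1. Posterior: Gamma(shape = 4.3+7 = 11.3, rate = 4.0+33.1 = 37.1).
Mode = (α−1)/β = 10.3/37.1 = 0.278.
Mean = α/β = 11.3/37.1 = 0.305.
The mean is pulled above the mode by the posterior's right skew.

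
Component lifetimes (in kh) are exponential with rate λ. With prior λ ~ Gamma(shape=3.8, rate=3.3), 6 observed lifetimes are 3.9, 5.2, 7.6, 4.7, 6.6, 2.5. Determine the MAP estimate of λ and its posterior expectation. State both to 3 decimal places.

λ_MAP = 0.260, E[λ|data] = 0.290

Σ times = 30.5. Posterior: Gamma(shape = 3.8+6 = 9.8, rate = 3.3+30.5 = 33.8).
Mode = (α−1)/β = 8.8/33.8 = 0.260.
Mean = α/β = 9.8/33.8 = 0.290.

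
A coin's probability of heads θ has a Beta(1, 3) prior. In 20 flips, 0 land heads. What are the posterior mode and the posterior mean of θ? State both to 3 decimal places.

Posterior: Beta(1+0, 3+20) = Beta(1, 23).
Since α = 1 ≤ 1 and β > 1, the Beta density is monotone decreasing on [0,1]; the mode is at 0.
Mean = 1/(1+23) = 0.042.

θ_MAP = 0.000, E[θ|data] = 0.042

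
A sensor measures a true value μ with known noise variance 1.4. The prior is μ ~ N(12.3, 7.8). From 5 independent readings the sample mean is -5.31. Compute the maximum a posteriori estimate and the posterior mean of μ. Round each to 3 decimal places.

Posterior for μ is Normal. Precision-weighted mean: (1/7.8·12.3 + 5/1.4·-5.31) / (1/7.8 + 5/1.4) = -4.700.
A Normal posterior is symmetric, so mode = mean.

MAP = -4.700, posterior mean = -4.700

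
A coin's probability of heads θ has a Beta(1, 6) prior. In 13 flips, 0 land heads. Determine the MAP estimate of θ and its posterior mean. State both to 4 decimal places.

Posterior: Beta(1+0, 6+13) = Beta(1, 19).
Since α = 1 ≤ 1 and β > 1, the Beta density is monotone decreasing on [0,1]; the mode is at 0.
Mean = 1/(1+19) = 0.0500.
Right-skewed posterior ⇒ mode < mean.

θ_MAP = 0.0000, E[θ|data] = 0.0500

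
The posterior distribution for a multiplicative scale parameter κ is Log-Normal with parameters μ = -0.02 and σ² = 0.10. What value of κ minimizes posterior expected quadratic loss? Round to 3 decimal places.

1.030

Mode = exp(μ − σ²) = exp(-0.12) = 0.887.
Mean = exp(μ + σ²/2) = exp(0.030) = 1.030.
Quadratic loss ⇒ the optimal estimator is the posterior mean.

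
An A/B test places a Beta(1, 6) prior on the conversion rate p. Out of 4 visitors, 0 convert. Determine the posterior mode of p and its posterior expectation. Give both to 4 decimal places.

posterior mode = 0.0000, posterior expectation = 0.0909

Posterior: Beta(1+0, 6+4) = Beta(1, 10).
Since α = 1 ≤ 1 and β > 1, the Beta density is monotone decreasing on [0,1]; the mode is at 0.
Mean = 1/(1+10) = 0.0909.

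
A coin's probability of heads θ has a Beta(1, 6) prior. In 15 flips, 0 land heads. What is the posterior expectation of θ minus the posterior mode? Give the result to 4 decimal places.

0.0455

Posterior: Beta(1+0, 6+15) = Beta(1, 21).
Since α = 1 ≤ 1 and β > 1, the Beta density is monotone decreasing on [0,1]; the mode is at 0.
Mean = 1/(1+21) = 0.0455.
Difference = 0.0455 − 0.0000 = 0.0455.
The mean is pulled above the mode by the posterior's right skew.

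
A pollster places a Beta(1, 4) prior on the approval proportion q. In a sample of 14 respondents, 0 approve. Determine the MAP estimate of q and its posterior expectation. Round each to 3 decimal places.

q_MAP = 0.000, E[q|data] = 0.053

Posterior: Beta(1+0, 4+14) = Beta(1, 18).
Since α = 1 ≤ 1 and β > 1, the Beta density is monotone decreasing on [0,1]; the mode is at 0.
Mean = 1/(1+18) = 0.053.
The mean is pulled above the mode by the posterior's right skew.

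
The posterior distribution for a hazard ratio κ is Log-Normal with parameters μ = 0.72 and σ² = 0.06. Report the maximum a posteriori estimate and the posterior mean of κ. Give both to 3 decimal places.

Mode = exp(μ − σ²) = exp(0.66) = 1.935.
Mean = exp(μ + σ²/2) = exp(0.750) = 2.117.
The mean is pulled above the mode by the posterior's right skew.

MAP = 1.935; posterior mean = 2.117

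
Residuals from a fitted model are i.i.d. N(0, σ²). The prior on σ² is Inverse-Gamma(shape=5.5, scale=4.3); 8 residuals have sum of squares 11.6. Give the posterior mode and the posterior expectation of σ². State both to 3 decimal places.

Posterior: Inverse-Gamma(shape = 5.5+8/2 = 9.5, scale = 4.3+11.6/2 = 10.1).
Mode = β/(α+1) = 10.1/10.5 = 0.962.
Mean = β/(α−1) = 10.1/8.5 = 1.188.

MAP: 0.962. Posterior mean: 1.188.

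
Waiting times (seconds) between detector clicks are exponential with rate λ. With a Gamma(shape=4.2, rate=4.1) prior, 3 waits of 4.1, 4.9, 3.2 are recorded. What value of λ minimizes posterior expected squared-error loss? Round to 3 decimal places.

Σ times = 12.2. Posterior: Gamma(shape = 4.2+3 = 7.2, rate = 4.1+12.2 = 16.3).
Mode = (α−1)/β = 6.2/16.3 = 0.380.
Mean = α/β = 7.2/16.3 = 0.442.
Squared-error loss ⇒ the optimal estimator is the posterior mean.

0.442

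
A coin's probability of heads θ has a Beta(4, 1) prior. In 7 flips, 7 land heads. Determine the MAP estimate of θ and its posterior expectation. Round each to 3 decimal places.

MAP = 1.000; posterior mean = 0.917

Posterior: Beta(4+7, 1+0) = Beta(11, 1).
Since β = 1 ≤ 1 and α > 1, the Beta density is monotone increasing on [0,1]; the mode is at 1.
Mean = 11/(11+1) = 0.917.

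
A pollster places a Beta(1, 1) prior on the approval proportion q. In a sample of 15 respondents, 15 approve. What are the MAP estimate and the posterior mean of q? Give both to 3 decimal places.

Posterior: Beta(1+15, 1+0) = Beta(16, 1).
Since β = 1 ≤ 1 and α > 1, the Beta density is monotone increasing on [0,1]; the mode is at 1.
Mean = 16/(16+1) = 0.941.

MAP: 1.000. Posterior mean: 0.941.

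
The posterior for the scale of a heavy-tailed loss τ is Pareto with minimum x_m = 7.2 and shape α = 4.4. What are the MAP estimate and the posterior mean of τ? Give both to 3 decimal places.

The Pareto density is strictly decreasing on [x_m, ∞), so the mode is x_m = 7.200.
Mean = α·x_m/(α−1) = 4.4·7.2/3.4 = 9.318.
The posterior is right-skewed, so the mean exceeds the mode.

MAP = 7.200; posterior mean = 9.318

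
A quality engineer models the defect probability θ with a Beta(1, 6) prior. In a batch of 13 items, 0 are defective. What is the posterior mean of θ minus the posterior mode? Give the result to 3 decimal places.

0.050

Posterior: Beta(1+0, 6+13) = Beta(1, 19).
Since α = 1 ≤ 1 and β > 1, the Beta density is monotone decreasing on [0,1]; the mode is at 0.
Mean = 1/(1+19) = 0.050.
Difference = 0.050 − 0.000 = 0.050.
The mean is pulled above the mode by the posterior's right skew.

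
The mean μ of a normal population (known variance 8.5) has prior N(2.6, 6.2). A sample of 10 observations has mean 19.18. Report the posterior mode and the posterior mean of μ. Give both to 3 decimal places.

MAP = 17.181, posterior mean = 17.181

Posterior for μ is Normal. Precision-weighted mean: (1/6.2·2.6 + 10/8.5·19.18) / (1/6.2 + 10/8.5) = 17.181.
A Normal posterior is symmetric, so mode = mean.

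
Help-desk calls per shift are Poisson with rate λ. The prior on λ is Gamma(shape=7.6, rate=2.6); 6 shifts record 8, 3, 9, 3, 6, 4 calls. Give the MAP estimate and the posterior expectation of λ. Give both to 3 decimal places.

Σ counts = 33. Posterior: Gamma(shape = 7.6+33 = 40.6, rate = 2.6+6 = 8.6).
Mode = (α−1)/β = 39.6/8.6 = 4.605.
Mean = α/β = 40.6/8.6 = 4.721.

MAP = 4.605; posterior mean = 4.721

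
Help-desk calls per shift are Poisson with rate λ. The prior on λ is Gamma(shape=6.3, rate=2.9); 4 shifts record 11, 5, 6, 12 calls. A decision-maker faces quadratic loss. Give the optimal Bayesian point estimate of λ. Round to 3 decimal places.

Σ counts = 34. Posterior: Gamma(shape = 6.3+34 = 40.3, rate = 2.9+4 = 6.9).
Mode = (α−1)/β = 39.3/6.9 = 5.696.
Mean = α/β = 40.3/6.9 = 5.841.
Quadratic loss ⇒ the optimal estimator is the posterior mean.

5.841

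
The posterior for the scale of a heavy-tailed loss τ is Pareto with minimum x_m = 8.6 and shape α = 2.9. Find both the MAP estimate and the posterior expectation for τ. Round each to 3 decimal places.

The Pareto density is strictly decreasing on [x_m, ∞), so the mode is x_m = 8.600.
Mean = α·x_m/(α−1) = 2.9·8.6/1.9 = 13.126.

MAP estimate = 8.600, posterior expectation = 13.126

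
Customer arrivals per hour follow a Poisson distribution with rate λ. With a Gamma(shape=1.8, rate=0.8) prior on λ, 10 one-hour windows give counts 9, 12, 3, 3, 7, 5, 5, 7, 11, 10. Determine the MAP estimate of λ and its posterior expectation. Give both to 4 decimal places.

Σ counts = 72. Posterior: Gamma(shape = 1.8+72 = 73.8, rate = 0.8+10 = 10.8).
Mode = (α−1)/β = 72.8/10.8 = 6.7407.
Mean = α/β = 73.8/10.8 = 6.8333.

MAP = 6.7407, posterior mean = 6.8333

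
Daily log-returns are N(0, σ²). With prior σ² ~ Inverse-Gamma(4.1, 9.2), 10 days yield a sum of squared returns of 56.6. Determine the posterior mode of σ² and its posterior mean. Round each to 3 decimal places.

σ²_MAP = 3.713, E[σ²|data] = 4.630

Posterior: Inverse-Gamma(shape = 4.1+10/2 = 9.1, scale = 9.2+56.6/2 = 37.5).
Mode = β/(α+1) = 37.5/10.1 = 3.713.
Mean = β/(α−1) = 37.5/8.1 = 4.630.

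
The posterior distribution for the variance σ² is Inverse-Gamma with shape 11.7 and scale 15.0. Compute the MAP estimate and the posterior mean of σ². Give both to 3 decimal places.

MAP: 1.181. Posterior mean: 1.402.

Mode = β/(α+1) = 15.0/12.7 = 1.181.
Mean = β/(α−1) = 15.0/10.7 = 1.402.
The mean is pulled above the mode by the posterior's right skew.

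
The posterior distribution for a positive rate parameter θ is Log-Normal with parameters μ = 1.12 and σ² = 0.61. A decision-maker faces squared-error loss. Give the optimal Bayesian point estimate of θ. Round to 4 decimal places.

Mode = exp(μ − σ²) = exp(0.51) = 1.6653.
Mean = exp(μ + σ²/2) = exp(1.425) = 4.1579.
Squared-error loss ⇒ the optimal estimator is the posterior mean.

4.1579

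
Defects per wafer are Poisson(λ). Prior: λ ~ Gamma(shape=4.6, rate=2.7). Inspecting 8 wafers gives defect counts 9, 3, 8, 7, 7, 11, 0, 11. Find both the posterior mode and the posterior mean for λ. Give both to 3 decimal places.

MAP: 5.570. Posterior mean: 5.664.

Σ counts = 56. Posterior: Gamma(shape = 4.6+56 = 60.6, rate = 2.7+8 = 10.7).
Mode = (α−1)/β = 59.6/10.7 = 5.570.
Mean = α/β = 60.6/10.7 = 5.664.
The mean is pulled above the mode by the posterior's right skew.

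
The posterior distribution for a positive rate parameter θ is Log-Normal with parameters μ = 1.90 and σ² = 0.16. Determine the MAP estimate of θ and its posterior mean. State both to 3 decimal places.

Mode = exp(μ − σ²) = exp(1.74) = 5.697.
Mean = exp(μ + σ²/2) = exp(1.980) = 7.243.

MAP: 5.697. Posterior mean: 7.243.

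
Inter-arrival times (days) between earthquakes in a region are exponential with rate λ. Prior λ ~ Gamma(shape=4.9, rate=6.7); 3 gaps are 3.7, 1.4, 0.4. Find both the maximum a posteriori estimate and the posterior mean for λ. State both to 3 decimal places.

Σ times = 5.5. Posterior: Gamma(shape = 4.9+3 = 7.9, rate = 6.7+5.5 = 12.2).
Mode = (α−1)/β = 6.9/12.2 = 0.566.
Mean = α/β = 7.9/12.2 = 0.648.

maximum a posteriori estimate = 0.566, posterior mean = 0.648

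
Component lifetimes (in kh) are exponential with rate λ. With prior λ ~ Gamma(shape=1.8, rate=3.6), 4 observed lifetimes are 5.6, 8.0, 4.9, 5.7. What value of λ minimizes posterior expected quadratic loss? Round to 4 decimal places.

0.2086

Σ times = 24.2. Posterior: Gamma(shape = 1.8+4 = 5.8, rate = 3.6+24.2 = 27.8).
Mode = (α−1)/β = 4.8/27.8 = 0.1727.
Mean = α/β = 5.8/27.8 = 0.2086.
Quadratic loss ⇒ the optimal estimator is the posterior mean.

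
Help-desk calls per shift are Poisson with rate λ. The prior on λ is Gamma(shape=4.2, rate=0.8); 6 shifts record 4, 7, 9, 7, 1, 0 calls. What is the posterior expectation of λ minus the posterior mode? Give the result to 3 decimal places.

Σ counts = 28. Posterior: Gamma(shape = 4.2+28 = 32.2, rate = 0.8+6 = 6.8).
Mode = (α−1)/β = 31.2/6.8 = 4.588.
Mean = α/β = 32.2/6.8 = 4.735.
Difference = 4.735 − 4.588 = 0.147.
Mean > mode: the posterior has a right tail.

0.147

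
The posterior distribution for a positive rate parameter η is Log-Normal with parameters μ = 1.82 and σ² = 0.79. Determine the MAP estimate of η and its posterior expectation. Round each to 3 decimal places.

MAP: 2.801. Posterior mean: 9.161.

Mode = exp(μ − σ²) = exp(1.03) = 2.801.
Mean = exp(μ + σ²/2) = exp(2.215) = 9.161.
Mean > mode: the posterior has a right tail.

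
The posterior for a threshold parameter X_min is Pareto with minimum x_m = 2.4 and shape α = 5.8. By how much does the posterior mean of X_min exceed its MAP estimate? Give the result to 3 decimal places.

0.500

The Pareto density is strictly decreasing on [x_m, ∞), so the mode is x_m = 2.400.
Mean = α·x_m/(α−1) = 5.8·2.4/4.8 = 2.900.
Difference = 2.900 − 2.400 = 0.500.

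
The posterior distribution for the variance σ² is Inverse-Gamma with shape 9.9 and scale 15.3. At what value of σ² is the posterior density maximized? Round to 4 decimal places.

1.4037

Mode = β/(α+1) = 15.3/10.9 = 1.4037.
Mean = β/(α−1) = 15.3/8.9 = 1.7191.
This is the posterior mode — the MAP estimate.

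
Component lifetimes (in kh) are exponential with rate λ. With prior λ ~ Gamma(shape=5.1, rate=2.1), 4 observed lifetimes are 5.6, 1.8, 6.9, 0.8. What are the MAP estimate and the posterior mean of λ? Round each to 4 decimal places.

MAP: 0.4709. Posterior mean: 0.5291.

Σ times = 15.1. Posterior: Gamma(shape = 5.1+4 = 9.1, rate = 2.1+15.1 = 17.2).
Mode = (α−1)/β = 8.1/17.2 = 0.4709.
Mean = α/β = 9.1/17.2 = 0.5291.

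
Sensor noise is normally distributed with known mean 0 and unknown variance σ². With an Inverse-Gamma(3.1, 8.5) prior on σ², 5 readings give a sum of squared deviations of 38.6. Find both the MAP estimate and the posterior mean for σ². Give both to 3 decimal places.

Posterior: Inverse-Gamma(shape = 3.1+5/2 = 5.6, scale = 8.5+38.6/2 = 27.8).
Mode = β/(α+1) = 27.8/6.6 = 4.212.
Mean = β/(α−1) = 27.8/4.6 = 6.043.
Mean > mode: the posterior has a right tail.

MAP: 4.212. Posterior mean: 6.043.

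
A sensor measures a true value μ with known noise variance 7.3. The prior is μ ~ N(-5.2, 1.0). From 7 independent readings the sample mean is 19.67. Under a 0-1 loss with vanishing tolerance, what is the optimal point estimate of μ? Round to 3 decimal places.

Posterior for μ is Normal. Precision-weighted mean: (1/1.0·-5.2 + 7/7.3·19.67) / (1/1.0 + 7/7.3) = 6.974.
A Normal posterior is symmetric, so mode = mean.
This is the posterior mode — the MAP estimate.

6.974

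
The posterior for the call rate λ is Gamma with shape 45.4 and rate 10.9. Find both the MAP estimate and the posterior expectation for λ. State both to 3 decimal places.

λ_MAP = 4.073, E[λ|data] = 4.165

Mode = (α−1)/β = 44.4/10.9 = 4.073.
Mean = α/β = 45.4/10.9 = 4.165.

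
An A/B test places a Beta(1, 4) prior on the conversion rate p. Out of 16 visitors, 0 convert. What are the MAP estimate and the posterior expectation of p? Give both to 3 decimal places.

Posterior: Beta(1+0, 4+16) = Beta(1, 20).
Since α = 1 ≤ 1 and β > 1, the Beta density is monotone decreasing on [0,1]; the mode is at 0.
Mean = 1/(1+20) = 0.048.

p_MAP = 0.000, E[p|data] = 0.048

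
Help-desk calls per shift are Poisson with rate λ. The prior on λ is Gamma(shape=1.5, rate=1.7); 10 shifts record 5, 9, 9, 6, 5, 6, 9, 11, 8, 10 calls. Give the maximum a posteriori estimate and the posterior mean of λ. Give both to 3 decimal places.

MAP: 6.709. Posterior mean: 6.795.

Σ counts = 78. Posterior: Gamma(shape = 1.5+78 = 79.5, rate = 1.7+10 = 11.7).
Mode = (α−1)/β = 78.5/11.7 = 6.709.
Mean = α/β = 79.5/11.7 = 6.795.
The mean is pulled above the mode by the posterior's right skew.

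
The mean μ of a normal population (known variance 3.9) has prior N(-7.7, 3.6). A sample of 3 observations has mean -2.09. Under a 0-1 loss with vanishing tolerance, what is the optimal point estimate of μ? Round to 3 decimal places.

Posterior for μ is Normal. Precision-weighted mean: (1/3.6·-7.7 + 3/3.9·-2.09) / (1/3.6 + 3/3.9) = -3.578.
A Normal posterior is symmetric, so mode = mean.
This is the posterior mode — the MAP estimate.

-3.578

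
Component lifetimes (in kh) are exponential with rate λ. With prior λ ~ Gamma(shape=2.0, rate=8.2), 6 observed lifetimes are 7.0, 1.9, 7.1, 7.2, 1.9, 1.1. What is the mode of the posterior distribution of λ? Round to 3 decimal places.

Σ times = 26.2. Posterior: Gamma(shape = 2.0+6 = 8.0, rate = 8.2+26.2 = 34.4).
Mode = (α−1)/β = 7.0/34.4 = 0.203.
Mean = α/β = 8.0/34.4 = 0.233.
This is the posterior mode — the MAP estimate.

0.203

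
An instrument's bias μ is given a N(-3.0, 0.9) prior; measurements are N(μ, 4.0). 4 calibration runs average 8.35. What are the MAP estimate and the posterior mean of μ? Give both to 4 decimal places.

MAP = 2.3763, posterior mean = 2.3763

Posterior for μ is Normal. Precision-weighted mean: (1/0.9·-3.0 + 4/4.0·8.35) / (1/0.9 + 4/4.0) = 2.3763.
A Normal posterior is symmetric, so mode = mean.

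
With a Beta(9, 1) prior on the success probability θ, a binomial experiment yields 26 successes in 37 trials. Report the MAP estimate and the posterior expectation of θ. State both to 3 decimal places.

Posterior: Beta(9+26, 1+11) = Beta(35, 12).
Mode = (35−1)/(35+12−2) = 34/45 = 0.756.
Mean = 35/(35+12) = 35/47 = 0.745.

MAP estimate = 0.756, posterior expectation = 0.745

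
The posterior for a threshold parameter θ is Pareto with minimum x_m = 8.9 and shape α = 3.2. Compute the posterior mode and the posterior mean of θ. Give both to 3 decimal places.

MAP: 8.900. Posterior mean: 12.945.

The Pareto density is strictly decreasing on [x_m, ∞), so the mode is x_m = 8.900.
Mean = α·x_m/(α−1) = 3.2·8.9/2.2 = 12.945.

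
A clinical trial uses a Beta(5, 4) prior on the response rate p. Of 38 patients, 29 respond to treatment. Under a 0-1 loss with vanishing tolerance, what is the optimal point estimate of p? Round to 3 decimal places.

Posterior: Beta(5+29, 4+9) = Beta(34, 13).
Mode = (34−1)/(34+13−2) = 33/45 = 0.733.
Mean = 34/(34+13) = 34/47 = 0.723.
This is the posterior mode — the MAP estimate.

0.733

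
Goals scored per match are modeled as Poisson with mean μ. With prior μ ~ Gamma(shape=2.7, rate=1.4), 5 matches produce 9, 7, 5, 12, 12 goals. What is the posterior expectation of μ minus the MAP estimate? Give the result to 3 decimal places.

Σ counts = 45. Posterior: Gamma(shape = 2.7+45 = 47.7, rate = 1.4+5 = 6.4).
Mode = (α−1)/β = 46.7/6.4 = 7.297.
Mean = α/β = 47.7/6.4 = 7.453.
Difference = 7.453 − 7.297 = 0.156.
Mean > mode: the posterior has a right tail.

0.156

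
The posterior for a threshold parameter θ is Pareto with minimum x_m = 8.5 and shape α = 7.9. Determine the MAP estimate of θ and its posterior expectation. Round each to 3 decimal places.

MAP = 8.500; posterior mean = 9.732

The Pareto density is strictly decreasing on [x_m, ∞), so the mode is x_m = 8.500.
Mean = α·x_m/(α−1) = 7.9·8.5/6.9 = 9.732.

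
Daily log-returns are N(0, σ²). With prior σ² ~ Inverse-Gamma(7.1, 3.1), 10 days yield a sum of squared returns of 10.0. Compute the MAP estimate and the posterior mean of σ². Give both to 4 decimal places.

Posterior: Inverse-Gamma(shape = 7.1+10/2 = 12.1, scale = 3.1+10.0/2 = 8.1).
Mode = β/(α+1) = 8.1/13.1 = 0.6183.
Mean = β/(α−1) = 8.1/11.1 = 0.7297.

σ²_MAP = 0.6183, E[σ²|data] = 0.7297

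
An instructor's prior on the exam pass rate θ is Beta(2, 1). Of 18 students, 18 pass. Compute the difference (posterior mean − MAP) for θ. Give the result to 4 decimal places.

Posterior: Beta(2+18, 1+0) = Beta(20, 1).
Since β = 1 ≤ 1 and α > 1, the Beta density is monotone increasing on [0,1]; the mode is at 1.
Mean = 20/(20+1) = 0.9524.
Difference = 0.9524 − 1.0000 = -0.0476.

-0.0476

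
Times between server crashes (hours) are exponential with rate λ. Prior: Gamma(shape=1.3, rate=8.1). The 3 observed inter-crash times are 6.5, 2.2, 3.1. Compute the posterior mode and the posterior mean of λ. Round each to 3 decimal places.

MAP = 0.166, posterior mean = 0.216

Σ times = 11.8. Posterior: Gamma(shape = 1.3+3 = 4.3, rate = 8.1+11.8 = 19.9).
Mode = (α−1)/β = 3.3/19.9 = 0.166.
Mean = α/β = 4.3/19.9 = 0.216.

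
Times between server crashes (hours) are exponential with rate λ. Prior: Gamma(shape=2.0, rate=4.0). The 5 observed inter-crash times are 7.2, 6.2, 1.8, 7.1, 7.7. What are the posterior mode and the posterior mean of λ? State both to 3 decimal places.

Σ times = 30.0. Posterior: Gamma(shape = 2.0+5 = 7.0, rate = 4.0+30.0 = 34.0).
Mode = (α−1)/β = 6.0/34.0 = 0.176.
Mean = α/β = 7.0/34.0 = 0.206.

MAP: 0.176. Posterior mean: 0.206.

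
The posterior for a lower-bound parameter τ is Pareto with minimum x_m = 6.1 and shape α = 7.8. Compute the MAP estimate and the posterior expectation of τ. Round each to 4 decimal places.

MAP estimate = 6.1000, posterior expectation = 6.9971

The Pareto density is strictly decreasing on [x_m, ∞), so the mode is x_m = 6.1000.
Mean = α·x_m/(α−1) = 7.8·6.1/6.8 = 6.9971.
The posterior is right-skewed, so the mean exceeds the mode.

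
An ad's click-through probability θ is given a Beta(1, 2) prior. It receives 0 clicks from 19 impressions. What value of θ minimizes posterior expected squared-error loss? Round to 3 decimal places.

0.045

Posterior: Beta(1+0, 2+19) = Beta(1, 21).
Since α = 1 ≤ 1 and β > 1, the Beta density is monotone decreasing on [0,1]; the mode is at 0.
Mean = 1/(1+21) = 0.045.
Squared-error loss ⇒ the optimal estimator is the posterior mean.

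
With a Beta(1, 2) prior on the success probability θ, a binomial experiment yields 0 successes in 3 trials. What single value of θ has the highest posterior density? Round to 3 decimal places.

Posterior: Beta(1+0, 2+3) = Beta(1, 5).
Since α = 1 ≤ 1 and β > 1, the Beta density is monotone decreasing on [0,1]; the mode is at 0.
Mean = 1/(1+5) = 0.167.
This is the posterior mode — the MAP estimate.

0.000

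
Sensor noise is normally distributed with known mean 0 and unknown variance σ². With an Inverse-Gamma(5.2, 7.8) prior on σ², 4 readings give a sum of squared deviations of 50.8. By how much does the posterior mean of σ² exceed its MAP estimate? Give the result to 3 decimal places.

Posterior: Inverse-Gamma(shape = 5.2+4/2 = 7.2, scale = 7.8+50.8/2 = 33.2).
Mode = β/(α+1) = 33.2/8.2 = 4.049.
Mean = β/(α−1) = 33.2/6.2 = 5.355.
Difference = 5.355 − 4.049 = 1.306.

1.306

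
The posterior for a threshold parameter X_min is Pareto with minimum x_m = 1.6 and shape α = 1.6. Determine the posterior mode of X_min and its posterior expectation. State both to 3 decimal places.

MAP = 1.600, posterior mean = 4.267

The Pareto density is strictly decreasing on [x_m, ∞), so the mode is x_m = 1.600.
Mean = α·x_m/(α−1) = 1.6·1.6/0.6 = 4.267.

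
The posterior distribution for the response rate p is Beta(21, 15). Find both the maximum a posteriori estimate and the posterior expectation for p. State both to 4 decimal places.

MAP = 0.5882; posterior mean = 0.5833

Mode = (21−1)/(21+15−2) = 20/34 = 0.5882.
Mean = 21/(21+15) = 21/36 = 0.5833.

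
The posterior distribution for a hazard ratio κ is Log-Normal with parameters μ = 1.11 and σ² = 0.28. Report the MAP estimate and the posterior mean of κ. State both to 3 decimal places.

Mode = exp(μ − σ²) = exp(0.83) = 2.293.
Mean = exp(μ + σ²/2) = exp(1.250) = 3.490.
Mean > mode: the posterior has a right tail.

MAP estimate = 2.293, posterior mean = 3.490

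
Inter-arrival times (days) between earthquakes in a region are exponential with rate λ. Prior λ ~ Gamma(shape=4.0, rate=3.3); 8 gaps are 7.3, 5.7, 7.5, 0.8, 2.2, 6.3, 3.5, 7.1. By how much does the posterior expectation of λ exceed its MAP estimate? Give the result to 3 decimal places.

Σ times = 40.4. Posterior: Gamma(shape = 4.0+8 = 12.0, rate = 3.3+40.4 = 43.7).
Mode = (α−1)/β = 11.0/43.7 = 0.252.
Mean = α/β = 12.0/43.7 = 0.275.
Difference = 0.275 − 0.252 = 0.023.
Right-skewed posterior ⇒ mode < mean.

0.023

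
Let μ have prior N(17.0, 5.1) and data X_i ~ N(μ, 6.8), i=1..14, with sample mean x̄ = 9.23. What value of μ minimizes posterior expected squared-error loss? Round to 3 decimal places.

Posterior for μ is Normal. Precision-weighted mean: (1/5.1·17.0 + 14/6.8·9.23) / (1/5.1 + 14/6.8) = 9.906.
A Normal posterior is symmetric, so mode = mean.
Squared-error loss ⇒ the optimal estimator is the posterior mean.

9.906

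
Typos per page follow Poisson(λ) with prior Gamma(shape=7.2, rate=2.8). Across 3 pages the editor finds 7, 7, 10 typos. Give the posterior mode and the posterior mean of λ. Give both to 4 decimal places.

λ_MAP = 5.2069, E[λ|data] = 5.3793

Σ counts = 24. Posterior: Gamma(shape = 7.2+24 = 31.2, rate = 2.8+3 = 5.8).
Mode = (α−1)/β = 30.2/5.8 = 5.2069.
Mean = α/β = 31.2/5.8 = 5.3793.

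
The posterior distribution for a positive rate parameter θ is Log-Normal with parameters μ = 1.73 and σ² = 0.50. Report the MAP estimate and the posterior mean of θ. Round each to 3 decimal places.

θ_MAP = 3.421, E[θ|data] = 7.243

Mode = exp(μ − σ²) = exp(1.23) = 3.421.
Mean = exp(μ + σ²/2) = exp(1.980) = 7.243.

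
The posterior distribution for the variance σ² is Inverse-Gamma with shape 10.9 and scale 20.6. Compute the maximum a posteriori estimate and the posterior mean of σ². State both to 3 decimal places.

σ²_MAP = 1.731, E[σ²|data] = 2.081

Mode = β/(α+1) = 20.6/11.9 = 1.731.
Mean = β/(α−1) = 20.6/9.9 = 2.081.
Right-skewed posterior ⇒ mode < mean.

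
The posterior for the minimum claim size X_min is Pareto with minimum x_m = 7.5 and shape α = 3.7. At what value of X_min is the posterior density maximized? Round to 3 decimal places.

7.500

The Pareto density is strictly decreasing on [x_m, ∞), so the mode is x_m = 7.500.
Mean = α·x_m/(α−1) = 3.7·7.5/2.7 = 10.278.
This is the posterior mode — the MAP estimate.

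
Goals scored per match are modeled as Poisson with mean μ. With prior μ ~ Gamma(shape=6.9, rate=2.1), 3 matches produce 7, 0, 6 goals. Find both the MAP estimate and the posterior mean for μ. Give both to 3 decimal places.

MAP = 3.706; posterior mean = 3.902

Σ counts = 13. Posterior: Gamma(shape = 6.9+13 = 19.9, rate = 2.1+3 = 5.1).
Mode = (α−1)/β = 18.9/5.1 = 3.706.
Mean = α/β = 19.9/5.1 = 3.902.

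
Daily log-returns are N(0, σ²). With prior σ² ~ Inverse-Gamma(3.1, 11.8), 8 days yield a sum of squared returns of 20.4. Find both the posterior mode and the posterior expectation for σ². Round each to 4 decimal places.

MAP: 2.7160. Posterior mean: 3.6066.

Posterior: Inverse-Gamma(shape = 3.1+8/2 = 7.1, scale = 11.8+20.4/2 = 22.0).
Mode = β/(α+1) = 22.0/8.1 = 2.7160.
Mean = β/(α−1) = 22.0/6.1 = 3.6066.
The posterior is right-skewed, so the mean exceeds the mode.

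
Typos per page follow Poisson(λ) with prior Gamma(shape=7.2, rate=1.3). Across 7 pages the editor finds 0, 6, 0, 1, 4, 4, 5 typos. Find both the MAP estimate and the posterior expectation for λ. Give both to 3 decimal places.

MAP = 3.157, posterior mean = 3.277

Σ counts = 20. Posterior: Gamma(shape = 7.2+20 = 27.2, rate = 1.3+7 = 8.3).
Mode = (α−1)/β = 26.2/8.3 = 3.157.
Mean = α/β = 27.2/8.3 = 3.277.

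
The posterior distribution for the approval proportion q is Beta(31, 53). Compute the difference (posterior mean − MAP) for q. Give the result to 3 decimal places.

Mode = (31−1)/(31+53−2) = 30/82 = 0.366.
Mean = 31/(31+53) = 31/84 = 0.369.
Difference = 0.369 − 0.366 = 0.003.

0.003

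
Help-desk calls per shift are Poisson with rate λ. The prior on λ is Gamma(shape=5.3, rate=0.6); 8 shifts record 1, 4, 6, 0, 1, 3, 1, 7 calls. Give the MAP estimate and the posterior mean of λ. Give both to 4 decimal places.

Σ counts = 23. Posterior: Gamma(shape = 5.3+23 = 28.3, rate = 0.6+8 = 8.6).
Mode = (α−1)/β = 27.3/8.6 = 3.1744.
Mean = α/β = 28.3/8.6 = 3.2907.

MAP = 3.1744; posterior mean = 3.2907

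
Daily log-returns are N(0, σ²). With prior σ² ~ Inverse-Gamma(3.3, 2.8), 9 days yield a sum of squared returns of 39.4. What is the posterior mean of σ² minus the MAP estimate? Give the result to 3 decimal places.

0.752

Posterior: Inverse-Gamma(shape = 3.3+9/2 = 7.8, scale = 2.8+39.4/2 = 22.5).
Mode = β/(α+1) = 22.5/8.8 = 2.557.
Mean = β/(α−1) = 22.5/6.8 = 3.309.
Difference = 3.309 − 2.557 = 0.752.
Mean > mode: the posterior has a right tail.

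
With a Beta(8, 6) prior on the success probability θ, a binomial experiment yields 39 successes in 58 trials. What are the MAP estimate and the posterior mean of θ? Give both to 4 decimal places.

MAP = 0.6571; posterior mean = 0.6528

Posterior: Beta(8+39, 6+19) = Beta(47, 25).
Mode = (47−1)/(47+25−2) = 46/70 = 0.6571.
Mean = 47/(47+25) = 47/72 = 0.6528.
Left-skewed posterior ⇒ mean < mode.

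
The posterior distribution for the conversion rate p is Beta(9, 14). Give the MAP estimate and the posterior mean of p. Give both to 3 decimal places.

Mode = (9−1)/(9+14−2) = 8/21 = 0.381.
Mean = 9/(9+14) = 9/23 = 0.391.

MAP = 0.381, posterior mean = 0.391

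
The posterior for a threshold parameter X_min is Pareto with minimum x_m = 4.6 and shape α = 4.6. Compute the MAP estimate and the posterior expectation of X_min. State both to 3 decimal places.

The Pareto density is strictly decreasing on [x_m, ∞), so the mode is x_m = 4.600.
Mean = α·x_m/(α−1) = 4.6·4.6/3.6 = 5.878.
Right-skewed posterior ⇒ mode < mean.

MAP estimate = 4.600, posterior expectation = 5.878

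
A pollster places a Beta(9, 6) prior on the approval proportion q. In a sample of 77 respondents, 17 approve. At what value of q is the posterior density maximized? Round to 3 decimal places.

Posterior: Beta(9+17, 6+60) = Beta(26, 66).
Mode = (26−1)/(26+66−2) = 25/90 = 0.278.
Mean = 26/(26+66) = 26/92 = 0.283.
This is the posterior mode — the MAP estimate.

0.278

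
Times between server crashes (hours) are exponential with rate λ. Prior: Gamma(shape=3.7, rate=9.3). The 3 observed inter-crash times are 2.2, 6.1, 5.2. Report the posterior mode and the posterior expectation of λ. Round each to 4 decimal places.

λ_MAP = 0.2500, E[λ|data] = 0.2939

Σ times = 13.5. Posterior: Gamma(shape = 3.7+3 = 6.7, rate = 9.3+13.5 = 22.8).
Mode = (α−1)/β = 5.7/22.8 = 0.2500.
Mean = α/β = 6.7/22.8 = 0.2939.
The posterior is right-skewed, so the mean exceeds the mode.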